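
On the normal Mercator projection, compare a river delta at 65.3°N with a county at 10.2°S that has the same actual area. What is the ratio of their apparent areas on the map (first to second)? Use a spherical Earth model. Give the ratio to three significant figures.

Mercator areal scale is sec²φ.
At 65.3°: sec²(65.3°) = 1/0.4179² = 5.727.
At 10.2°: sec²(10.2°) = 1/0.9842² = 1.032.
Ratio = 5.727/1.032 = cos²(10.2°)/cos²(65.3°) ≈ 5.55.

5.55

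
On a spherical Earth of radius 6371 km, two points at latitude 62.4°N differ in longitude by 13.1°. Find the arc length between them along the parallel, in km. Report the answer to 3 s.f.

Arc length along a parallel = R cos φ · Δλ (with Δλ in radians).
= 6371 × cos 62.4° × (13.1° × π/180) = 6371 × 0.4633 × 0.2286 ≈ 675 km.

675 km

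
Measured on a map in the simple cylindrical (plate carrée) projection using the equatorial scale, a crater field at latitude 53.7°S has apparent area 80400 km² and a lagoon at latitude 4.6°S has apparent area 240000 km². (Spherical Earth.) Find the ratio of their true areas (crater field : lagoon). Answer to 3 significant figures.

On the plate carrée, areal scale = h·k = 1 × sec φ, so true area = apparent × cos φ.
True area of crater field: 80400 × cos(53.7°) = 80400 × 0.5920 = 47600 km².
True area of lagoon: 240000 × cos(4.6°) = 240000 × 0.9968 = 239200 km².
Ratio = 47600 / 239200 ≈ 0.199.

0.199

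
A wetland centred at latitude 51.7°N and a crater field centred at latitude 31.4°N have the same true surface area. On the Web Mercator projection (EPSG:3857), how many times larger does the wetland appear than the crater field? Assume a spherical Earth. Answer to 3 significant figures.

1.90

Mercator is conformal with k = sec φ, so areal scale = k² = sec²φ.
At 51.7°: sec²(51.7°) = 1/0.6198² = 2.603.
At 31.4°: sec²(31.4°) = 1/0.8536² = 1.373.
Ratio = 2.603/1.373 = cos²(31.4°)/cos²(51.7°) ≈ 1.90.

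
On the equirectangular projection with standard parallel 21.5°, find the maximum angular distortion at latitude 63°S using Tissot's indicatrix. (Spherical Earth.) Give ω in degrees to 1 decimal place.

With standard parallel φ₀ = 21.5°, the equirectangular projection gives x = Rλ cos φ₀, y = Rφ, so h = 1 and k = cos 21.5° / cos φ.
At 63°: h = 1.000, k = 2.049; principal scales a = 2.049, b = 1.000.
sin(ω/2) = (a − b)/(a + b) = 1.049/3.049 = 0.3441, so ω = 2 arcsin(0.3441) ≈ 40.3°.

40.3°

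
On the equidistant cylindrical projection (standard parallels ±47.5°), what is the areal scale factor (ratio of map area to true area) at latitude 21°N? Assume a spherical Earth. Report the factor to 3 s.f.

0.724

In the equirectangular projection with standard parallel φ₀ = 47.5° (x = Rλ cos φ₀, y = Rφ), meridians are true-scale (h = 1) and the parallel scale is k = cos φ₀ / cos φ.
Areal scale = h·k = 1 × cos φ₀ / cos φ; at 21°, h = 1.000, k = 0.7237, so h·k = 0.7237.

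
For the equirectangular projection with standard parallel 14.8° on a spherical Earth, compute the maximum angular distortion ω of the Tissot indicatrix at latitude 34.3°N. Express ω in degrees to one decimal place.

The equidistant cylindrical projection with φ₀ = 14.8° has h = 1 (meridians true) and k = cos φ₀ / cos φ along parallels.
At 34.3°: h = 1.000, k = 1.170; principal scales a = 1.170, b = 1.000.
sin(ω/2) = (a − b)/(a + b) = 0.1703/2.170 = 0.07849, so ω = 2 arcsin(0.07849) ≈ 9.0°.

9.0°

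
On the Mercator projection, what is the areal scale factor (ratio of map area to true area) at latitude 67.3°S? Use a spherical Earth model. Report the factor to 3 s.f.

6.71

The Mercator projection is conformal; its linear scale factor is the same in every direction and equals sec φ = 1/cos φ.
Areal scale = k² = sec²φ = 1/cos²(67.3°) = 1/0.3859² = 6.715.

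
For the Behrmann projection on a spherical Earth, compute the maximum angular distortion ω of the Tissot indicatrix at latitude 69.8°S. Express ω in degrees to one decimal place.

The Behrmann projection is cylindrical equal-area with φ₀ = 30°. For cylindrical equal-area with standard parallel φ₀, h = cos φ / cos φ₀ and k = cos φ₀ / cos φ, so h·k = 1.
At 69.8°: h = 0.3987, k = 2.508; principal scales a = 2.508, b = 0.3987.
sin(ω/2) = (a − b)/(a + b) = 2.109/2.907 = 0.7257, so ω = 2 arcsin(0.7257) ≈ 93.0°.

93.0°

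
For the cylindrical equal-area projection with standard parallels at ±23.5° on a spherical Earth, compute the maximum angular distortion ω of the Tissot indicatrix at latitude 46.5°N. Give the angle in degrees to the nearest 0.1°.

Cylindrical equal-area (φ₀ = 23.5°): h = cos φ / cos 23.5° along meridians, k = cos 23.5° / cos φ along parallels; h·k = 1.
At 46.5°: h = 0.7506, k = 1.332; principal scales a = 1.332, b = 0.7506.
sin(ω/2) = (a − b)/(a + b) = 0.5816/2.083 = 0.2793, so ω = 2 arcsin(0.2793) ≈ 32.4°.

32.4°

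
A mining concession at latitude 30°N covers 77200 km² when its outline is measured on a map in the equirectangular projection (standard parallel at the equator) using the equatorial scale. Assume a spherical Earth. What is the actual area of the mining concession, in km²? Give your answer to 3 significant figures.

66900 km²

Plate carrée maps x = Rλ, y = Rφ. The meridian scale is h = 1 and the parallel scale is k = 1/cos φ = sec φ.
Areal scale = h·k = 1 × sec φ; at 30°, h = 1.000, k = 1.155, so h·k = 1.155.
True area = apparent / (areal scale) = 77200 / 1.155 ≈ 66900 km².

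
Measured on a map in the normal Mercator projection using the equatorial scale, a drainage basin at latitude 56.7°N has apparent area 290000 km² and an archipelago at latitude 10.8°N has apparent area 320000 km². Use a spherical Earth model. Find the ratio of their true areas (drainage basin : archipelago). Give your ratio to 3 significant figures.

Mercator's areal exaggeration is sec²φ; hence true area = (apparent area) · cos²φ.
True area of drainage basin: 290000 × cos²(56.7°) = 290000 × 0.3014 = 87410 km².
True area of archipelago: 320000 × cos²(10.8°) = 320000 × 0.9649 = 308800 km².
Ratio = 87410 / 308800 ≈ 0.283.

0.283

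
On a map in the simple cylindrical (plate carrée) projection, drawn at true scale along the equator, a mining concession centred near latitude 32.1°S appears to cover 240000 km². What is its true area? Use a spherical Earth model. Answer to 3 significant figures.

203000 km²

For the equirectangular projection with φ₀ = 0 (plate carrée), h = 1 along meridians and k = sec φ along parallels.
Areal scale = h·k = 1 × sec φ; at 32.1°, h = 1.000, k = 1.180, so h·k = 1.180.
True area = apparent / (areal scale) = 240000 / 1.180 ≈ 203000 km².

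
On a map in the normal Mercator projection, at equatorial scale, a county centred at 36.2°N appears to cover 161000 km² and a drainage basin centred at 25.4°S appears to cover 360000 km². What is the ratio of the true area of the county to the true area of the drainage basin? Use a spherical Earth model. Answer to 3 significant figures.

0.357

Mercator's areal exaggeration is sec²φ; hence true area = (apparent area) · cos²φ.
True area of county: 161000 × cos²(36.2°) = 161000 × 0.6512 = 104800 km².
True area of drainage basin: 360000 × cos²(25.4°) = 360000 × 0.8160 = 293800 km².
Ratio = 104800 / 293800 ≈ 0.357.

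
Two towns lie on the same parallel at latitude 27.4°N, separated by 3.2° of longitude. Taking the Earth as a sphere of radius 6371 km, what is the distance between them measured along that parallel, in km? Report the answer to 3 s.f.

Arc length along a parallel = R cos φ · Δλ (with Δλ in radians).
= 6371 × cos 27.4° × (3.2° × π/180) = 6371 × 0.8878 × 0.05585 ≈ 316 km.

316 km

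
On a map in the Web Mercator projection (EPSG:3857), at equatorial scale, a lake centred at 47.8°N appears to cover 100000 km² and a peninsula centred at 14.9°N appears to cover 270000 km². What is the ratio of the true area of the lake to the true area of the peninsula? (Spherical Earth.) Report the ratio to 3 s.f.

0.179

Mercator's areal exaggeration is sec²φ; hence true area = (apparent area) · cos²φ.
True area of lake: 100000 × cos²(47.8°) = 100000 × 0.4512 = 45120 km².
True area of peninsula: 270000 × cos²(14.9°) = 270000 × 0.9339 = 252100 km².
Ratio = 45120 / 252100 ≈ 0.179.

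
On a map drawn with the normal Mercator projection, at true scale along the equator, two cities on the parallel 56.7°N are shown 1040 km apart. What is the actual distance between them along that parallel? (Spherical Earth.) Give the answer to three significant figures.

571 km

For Mercator, h = k = sec φ (a conformal cylindrical projection has a single point scale, 1/cos φ).
Along the parallel at 56.7°, map distances are exaggerated by k = sec 56.7° = 1.821.
True distance = 1040 / 1.821 = 1040 × cos 56.7° ≈ 571 km.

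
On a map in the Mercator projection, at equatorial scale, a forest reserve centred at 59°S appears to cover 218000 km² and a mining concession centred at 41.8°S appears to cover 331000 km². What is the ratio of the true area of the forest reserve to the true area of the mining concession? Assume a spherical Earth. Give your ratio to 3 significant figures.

Mercator's areal exaggeration is sec²φ; hence true area = (apparent area) · cos²φ.
True area of forest reserve: 218000 × cos²(59°) = 218000 × 0.2653 = 57830 km².
True area of mining concession: 331000 × cos²(41.8°) = 331000 × 0.5557 = 183900 km².
Ratio = 57830 / 183900 ≈ 0.314.

0.314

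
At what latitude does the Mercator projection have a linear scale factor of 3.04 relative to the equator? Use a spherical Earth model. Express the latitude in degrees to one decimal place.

Mercator scale is k = sec φ = 1/cos φ.
1/cos φ = 3.04  ⇒  cos φ = 0.3289  ⇒  φ = arccos(0.3289) ≈ 70.8°.

70.8°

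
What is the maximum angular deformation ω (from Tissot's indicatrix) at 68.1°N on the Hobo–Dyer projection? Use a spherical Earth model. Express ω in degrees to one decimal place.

The Hobo–Dyer projection is cylindrical equal-area with φ₀ = 37.5°. A cylindrical equal-area projection with standard parallel φ₀ has meridian scale h = cos φ / cos φ₀ and parallel scale k = cos φ₀ / cos φ (so areas are preserved, h·k = 1).
At 68.1°: h = 0.4701, k = 2.127; principal scales a = 2.127, b = 0.4701.
sin(ω/2) = (a − b)/(a + b) = 1.657/2.597 = 0.6380, so ω = 2 arcsin(0.6380) ≈ 79.3°.

79.3°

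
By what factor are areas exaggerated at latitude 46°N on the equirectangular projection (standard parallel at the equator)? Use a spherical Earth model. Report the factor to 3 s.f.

1.44

In the plate carrée (x = Rλ, y = Rφ), meridians are true-scale (h = 1) and parallels are stretched by k = sec φ.
Areal scale = h·k = 1 × sec φ; at 46°, h = 1.000, k = 1.440, so h·k = 1.440.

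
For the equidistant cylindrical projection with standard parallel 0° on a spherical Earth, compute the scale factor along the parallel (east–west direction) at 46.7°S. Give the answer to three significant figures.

In the plate carrée (x = Rλ, y = Rφ), meridians are true-scale (h = 1) and parallels are stretched by k = sec φ.
k = 1/cos 46.7° = 1/0.6858 = 1.458.

1.46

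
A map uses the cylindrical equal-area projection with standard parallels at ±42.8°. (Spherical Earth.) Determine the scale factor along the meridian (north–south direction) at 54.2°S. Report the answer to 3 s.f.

0.797

Cylindrical equal-area (φ₀ = 42.8°): h = cos φ / cos 42.8° along meridians, k = cos 42.8° / cos φ along parallels; h·k = 1.
h = cos 54.2° / cos 42.8° = 0.5850/0.7337 = 0.7972.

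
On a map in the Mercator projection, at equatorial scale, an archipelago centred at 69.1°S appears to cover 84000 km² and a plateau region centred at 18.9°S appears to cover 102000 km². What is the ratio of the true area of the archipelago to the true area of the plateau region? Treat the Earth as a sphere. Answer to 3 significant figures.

On Mercator the areal scale is sec²φ, so true area = apparent × cos²φ.
True area of archipelago: 84000 × cos²(69.1°) = 84000 × 0.1273 = 10690 km².
True area of plateau region: 102000 × cos²(18.9°) = 102000 × 0.8951 = 91300 km².
Ratio = 10690 / 91300 ≈ 0.117.

0.117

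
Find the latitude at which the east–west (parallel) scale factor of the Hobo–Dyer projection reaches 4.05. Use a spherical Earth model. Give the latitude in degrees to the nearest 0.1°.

The Hobo–Dyer projection is cylindrical equal-area with φ₀ = 37.5°. A cylindrical equal-area projection with standard parallel φ₀ has meridian scale h = cos φ / cos φ₀ and parallel scale k = cos φ₀ / cos φ (so areas are preserved, h·k = 1).
k = cos φ₀ / cos φ = 4.05  ⇒  cos φ = cos 37.5° / 4.05 = 0.1959.
φ = arccos(0.1959) ≈ 78.7°.

78.7°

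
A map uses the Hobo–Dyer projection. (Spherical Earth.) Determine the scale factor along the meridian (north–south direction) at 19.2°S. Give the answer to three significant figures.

1.19

Hobo–Dyer is a cylindrical equal-area projection with standard parallels at ±37.5°. A cylindrical equal-area projection with standard parallel φ₀ has meridian scale h = cos φ / cos φ₀ and parallel scale k = cos φ₀ / cos φ (so areas are preserved, h·k = 1).
h = cos 19.2° / cos 37.5° = 0.9444/0.7934 = 1.190.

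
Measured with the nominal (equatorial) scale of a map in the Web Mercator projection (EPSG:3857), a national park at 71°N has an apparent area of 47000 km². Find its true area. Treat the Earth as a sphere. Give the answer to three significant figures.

The Mercator projection is conformal; its linear scale factor is the same in every direction and equals sec φ = 1/cos φ.
Areal scale = k² = sec²φ = 1/cos²(71°) = 1/0.3256² = 9.434.
True area = apparent / (areal scale) = 47000 / 9.434 ≈ 4980 km².

4980 km²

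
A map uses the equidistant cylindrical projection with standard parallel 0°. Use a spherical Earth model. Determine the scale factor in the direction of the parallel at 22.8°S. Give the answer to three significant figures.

For the equirectangular projection with φ₀ = 0 (plate carrée), h = 1 along meridians and k = sec φ along parallels.
k = 1/cos 22.8° = 1/0.9219 = 1.085.

1.08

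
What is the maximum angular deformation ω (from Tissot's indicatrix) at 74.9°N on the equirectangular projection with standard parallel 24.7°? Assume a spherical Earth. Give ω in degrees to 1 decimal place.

In the equirectangular projection with standard parallel φ₀ = 24.7° (x = Rλ cos φ₀, y = Rφ), meridians are true-scale (h = 1) and the parallel scale is k = cos φ₀ / cos φ.
At 74.9°: h = 1.000, k = 3.487; principal scales a = 3.487, b = 1.000.
sin(ω/2) = (a − b)/(a + b) = 2.487/4.487 = 0.5543, so ω = 2 arcsin(0.5543) ≈ 67.3°.

67.3°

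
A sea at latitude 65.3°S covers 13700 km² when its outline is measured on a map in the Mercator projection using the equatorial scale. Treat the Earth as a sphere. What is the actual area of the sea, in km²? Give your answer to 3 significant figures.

Mercator is conformal, so the point scale is isotropic: h = k = sec φ = 1/cos φ.
Areal scale = k² = sec²φ = 1/cos²(65.3°) = 1/0.4179² = 5.727.
True area = apparent / (areal scale) = 13700 / 5.727 ≈ 2390 km².

2390 km²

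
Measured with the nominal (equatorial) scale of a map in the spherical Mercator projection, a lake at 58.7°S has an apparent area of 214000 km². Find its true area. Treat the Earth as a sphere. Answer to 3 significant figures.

For Mercator, h = k = sec φ (a conformal cylindrical projection has a single point scale, 1/cos φ).
Areal scale = k² = sec²φ = 1/cos²(58.7°) = 1/0.5195² = 3.705.
True area = apparent / (areal scale) = 214000 / 3.705 ≈ 57800 km².

57800 km²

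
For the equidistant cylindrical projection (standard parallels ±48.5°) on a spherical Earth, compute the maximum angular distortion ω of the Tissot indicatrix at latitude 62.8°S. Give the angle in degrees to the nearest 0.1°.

21.2°

The equidistant cylindrical projection with φ₀ = 48.5° has h = 1 (meridians true) and k = cos φ₀ / cos φ along parallels.
At 62.8°: h = 1.000, k = 1.450; principal scales a = 1.450, b = 1.000.
sin(ω/2) = (a − b)/(a + b) = 0.4496/2.450 = 0.1835, so ω = 2 arcsin(0.1835) ≈ 21.2°.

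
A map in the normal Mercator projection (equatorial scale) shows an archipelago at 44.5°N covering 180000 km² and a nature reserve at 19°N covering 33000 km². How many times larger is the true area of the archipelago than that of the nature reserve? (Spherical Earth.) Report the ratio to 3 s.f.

3.10

Mercator's areal exaggeration is sec²φ; hence true area = (apparent area) · cos²φ.
True area of archipelago: 180000 × cos²(44.5°) = 180000 × 0.5087 = 91570 km².
True area of nature reserve: 33000 × cos²(19°) = 33000 × 0.8940 = 29500 km².
Ratio = 91570 / 29500 ≈ 3.10.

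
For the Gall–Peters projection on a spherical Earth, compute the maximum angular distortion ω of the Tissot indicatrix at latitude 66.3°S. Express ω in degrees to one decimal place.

61.5°

Gall–Peters is a cylindrical equal-area projection with standard parallels at ±45°. For cylindrical equal-area with standard parallel φ₀, h = cos φ / cos φ₀ and k = cos φ₀ / cos φ, so h·k = 1.
At 66.3°: h = 0.5684, k = 1.759; principal scales a = 1.759, b = 0.5684.
sin(ω/2) = (a − b)/(a + b) = 1.191/2.328 = 0.5116, so ω = 2 arcsin(0.5116) ≈ 61.5°.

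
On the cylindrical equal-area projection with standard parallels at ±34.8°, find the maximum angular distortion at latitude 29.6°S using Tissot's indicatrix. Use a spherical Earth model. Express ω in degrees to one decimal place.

6.6°

Cylindrical equal-area (φ₀ = 34.8°): h = cos φ / cos 34.8° along meridians, k = cos 34.8° / cos φ along parallels; h·k = 1.
At 29.6°: h = 1.059, k = 0.9444; principal scales a = 1.059, b = 0.9444.
sin(ω/2) = (a − b)/(a + b) = 0.1145/2.003 = 0.05715, so ω = 2 arcsin(0.05715) ≈ 6.6°.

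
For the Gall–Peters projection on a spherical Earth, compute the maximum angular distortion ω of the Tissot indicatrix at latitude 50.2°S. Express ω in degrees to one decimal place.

The Gall–Peters projection is cylindrical equal-area with φ₀ = 45°. Cylindrical equal-area (φ₀ = 45°): h = cos φ / cos 45° along meridians, k = cos 45° / cos φ along parallels; h·k = 1.
At 50.2°: h = 0.9053, k = 1.105; principal scales a = 1.105, b = 0.9053.
sin(ω/2) = (a − b)/(a + b) = 0.1994/2.010 = 0.09921, so ω = 2 arcsin(0.09921) ≈ 11.4°.

11.4°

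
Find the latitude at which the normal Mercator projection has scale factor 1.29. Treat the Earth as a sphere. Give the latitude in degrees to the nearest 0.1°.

39.2°

Mercator scale is k = sec φ = 1/cos φ.
1/cos φ = 1.29  ⇒  cos φ = 0.7752  ⇒  φ = arccos(0.7752) ≈ 39.2°.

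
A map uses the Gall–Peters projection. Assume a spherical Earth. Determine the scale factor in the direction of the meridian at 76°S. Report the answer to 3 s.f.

0.342

Gall–Peters is a cylindrical equal-area projection with standard parallels at ±45°. A cylindrical equal-area projection with standard parallel φ₀ has meridian scale h = cos φ / cos φ₀ and parallel scale k = cos φ₀ / cos φ (so areas are preserved, h·k = 1).
h = cos 76° / cos 45° = 0.2419/0.7071 = 0.3421.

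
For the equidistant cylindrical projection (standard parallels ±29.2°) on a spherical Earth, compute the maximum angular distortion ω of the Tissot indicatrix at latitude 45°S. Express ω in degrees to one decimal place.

In the equirectangular projection with standard parallel φ₀ = 29.2° (x = Rλ cos φ₀, y = Rφ), meridians are true-scale (h = 1) and the parallel scale is k = cos φ₀ / cos φ.
At 45°: h = 1.000, k = 1.234; principal scales a = 1.234, b = 1.000.
sin(ω/2) = (a − b)/(a + b) = 0.2345/2.234 = 0.1049, so ω = 2 arcsin(0.1049) ≈ 12.0°.

12.0°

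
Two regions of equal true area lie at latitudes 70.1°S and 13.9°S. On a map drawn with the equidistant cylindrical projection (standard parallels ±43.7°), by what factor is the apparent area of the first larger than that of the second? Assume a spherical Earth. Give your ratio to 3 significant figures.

2.85

With standard parallel φ₀ = 43.7°, the equirectangular projection gives x = Rλ cos φ₀, y = Rφ, so h = 1 and k = cos 43.7° / cos φ.
Areal scale at 70.1°: h·k = 1.000 × 2.124 = 2.124.
Areal scale at 13.9°: h·k = 1.000 × 0.7448 = 0.7448.
Ratio = 2.124/0.7448 ≈ 2.85.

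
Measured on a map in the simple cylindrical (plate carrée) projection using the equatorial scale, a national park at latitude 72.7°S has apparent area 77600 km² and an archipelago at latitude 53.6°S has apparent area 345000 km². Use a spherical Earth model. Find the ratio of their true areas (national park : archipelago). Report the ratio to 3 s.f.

0.113

On the plate carrée, areal scale = h·k = 1 × sec φ, so true area = apparent × cos φ.
True area of national park: 77600 × cos(72.7°) = 77600 × 0.2974 = 23080 km².
True area of archipelago: 345000 × cos(53.6°) = 345000 × 0.5934 = 204700 km².
Ratio = 23080 / 204700 ≈ 0.113.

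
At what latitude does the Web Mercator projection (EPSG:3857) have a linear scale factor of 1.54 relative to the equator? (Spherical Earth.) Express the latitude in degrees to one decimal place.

49.5°

Mercator scale is k = sec φ = 1/cos φ.
1/cos φ = 1.54  ⇒  cos φ = 0.6494  ⇒  φ = arccos(0.6494) ≈ 49.5°.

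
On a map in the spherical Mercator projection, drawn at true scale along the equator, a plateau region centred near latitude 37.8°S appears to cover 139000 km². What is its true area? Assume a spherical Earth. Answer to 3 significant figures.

86800 km²

For Mercator, h = k = sec φ (a conformal cylindrical projection has a single point scale, 1/cos φ).
Areal scale = k² = sec²φ = 1/cos²(37.8°) = 1/0.7902² = 1.602.
True area = apparent / (areal scale) = 139000 / 1.602 ≈ 86800 km².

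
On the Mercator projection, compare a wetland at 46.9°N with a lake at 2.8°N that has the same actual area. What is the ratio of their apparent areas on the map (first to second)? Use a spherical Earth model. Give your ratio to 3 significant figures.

Mercator areal scale is sec²φ.
At 46.9°: sec²(46.9°) = 1/0.6833² = 2.142.
At 2.8°: sec²(2.8°) = 1/0.9988² = 1.002.
Ratio = 2.142/1.002 = cos²(2.8°)/cos²(46.9°) ≈ 2.14.

2.14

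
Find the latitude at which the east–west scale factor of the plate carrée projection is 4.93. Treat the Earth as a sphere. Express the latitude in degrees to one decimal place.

78.3°

Plate carrée: h = 1, k = sec φ along parallels.
sec φ = 4.93  ⇒  cos φ = 0.2028  ⇒  φ ≈ 78.3°.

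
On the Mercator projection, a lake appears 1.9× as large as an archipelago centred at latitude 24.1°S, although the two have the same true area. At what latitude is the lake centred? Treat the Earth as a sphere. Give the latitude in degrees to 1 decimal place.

Mercator areal scale is sec²φ, so apparent-area ratio = sec²φ₁ / sec²φ₂ = cos²φ₂ / cos²φ₁.
cos²φ₂ / cos²φ₁ = 1.9  ⇒  cos φ₁ = cos 24.1° / √1.9 = 0.9128/1.378 = 0.6622.
φ₁ = arccos(0.6622) ≈ 48.5°.

48.5°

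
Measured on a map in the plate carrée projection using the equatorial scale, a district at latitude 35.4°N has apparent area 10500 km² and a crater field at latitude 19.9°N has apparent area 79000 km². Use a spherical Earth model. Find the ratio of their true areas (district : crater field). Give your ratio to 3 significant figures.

Plate carrée has h = 1 and k = sec φ, giving areal scale sec φ; true area = (apparent area) · cos φ.
True area of district: 10500 × cos(35.4°) = 10500 × 0.8151 = 8559 km².
True area of crater field: 79000 × cos(19.9°) = 79000 × 0.9403 = 74280 km².
Ratio = 8559 / 74280 ≈ 0.115.

0.115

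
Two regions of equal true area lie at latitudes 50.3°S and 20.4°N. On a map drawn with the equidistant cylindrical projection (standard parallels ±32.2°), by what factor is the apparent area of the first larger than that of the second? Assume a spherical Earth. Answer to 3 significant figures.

The equidistant cylindrical projection with φ₀ = 32.2° has h = 1 (meridians true) and k = cos φ₀ / cos φ along parallels.
Areal scale at 50.3°: h·k = 1.000 × 1.325 = 1.325.
Areal scale at 20.4°: h·k = 1.000 × 0.9028 = 0.9028.
Ratio = 1.325/0.9028 ≈ 1.47.

1.47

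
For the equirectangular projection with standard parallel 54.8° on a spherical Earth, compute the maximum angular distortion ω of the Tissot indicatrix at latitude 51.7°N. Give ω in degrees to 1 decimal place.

With standard parallel φ₀ = 54.8°, the equirectangular projection gives x = Rλ cos φ₀, y = Rφ, so h = 1 and k = cos 54.8° / cos φ.
At 51.7°: h = 1.000, k = 0.9301; principal scales a = 1.000, b = 0.9301.
sin(ω/2) = (a − b)/(a + b) = 0.06994/1.930 = 0.03624, so ω = 2 arcsin(0.03624) ≈ 4.2°.

4.2°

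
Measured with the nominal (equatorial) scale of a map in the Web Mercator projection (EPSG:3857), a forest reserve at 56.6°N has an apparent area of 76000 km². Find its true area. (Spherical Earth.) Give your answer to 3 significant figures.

For Mercator, h = k = sec φ (a conformal cylindrical projection has a single point scale, 1/cos φ).
Areal scale = k² = sec²φ = 1/cos²(56.6°) = 1/0.5505² = 3.300.
True area = apparent / (areal scale) = 76000 / 3.300 ≈ 23000 km².

23000 km²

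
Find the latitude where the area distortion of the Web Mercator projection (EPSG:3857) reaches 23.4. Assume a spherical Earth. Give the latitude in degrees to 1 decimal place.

78.1°

Mercator areal scale is sec²φ.
sec²φ = 23.4  ⇒  cos²φ = 0.04274  ⇒  cos φ = 0.2067.
φ = arccos(0.2067) ≈ 78.1°.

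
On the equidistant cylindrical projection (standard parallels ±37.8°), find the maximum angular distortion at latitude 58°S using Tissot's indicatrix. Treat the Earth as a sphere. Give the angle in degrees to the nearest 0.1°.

The equidistant cylindrical projection with φ₀ = 37.8° has h = 1 (meridians true) and k = cos φ₀ / cos φ along parallels.
At 58°: h = 1.000, k = 1.491; principal scales a = 1.491, b = 1.000.
sin(ω/2) = (a − b)/(a + b) = 0.4911/2.491 = 0.1971, so ω = 2 arcsin(0.1971) ≈ 22.7°.

22.7°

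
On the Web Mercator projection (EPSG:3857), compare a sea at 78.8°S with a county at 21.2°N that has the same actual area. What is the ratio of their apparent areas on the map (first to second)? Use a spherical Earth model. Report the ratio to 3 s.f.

Mercator is conformal with k = sec φ, so areal scale = k² = sec²φ.
At 78.8°: sec²(78.8°) = 1/0.1942² = 26.51.
At 21.2°: sec²(21.2°) = 1/0.9323² = 1.150.
Ratio = 26.51/1.150 = cos²(21.2°)/cos²(78.8°) ≈ 23.0.

23.0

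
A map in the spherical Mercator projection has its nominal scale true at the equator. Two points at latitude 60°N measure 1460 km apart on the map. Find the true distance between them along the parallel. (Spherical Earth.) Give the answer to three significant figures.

730 km

For Mercator, h = k = sec φ (a conformal cylindrical projection has a single point scale, 1/cos φ).
Along the parallel at 60°, map distances are exaggerated by k = sec 60° = 2.000.
True distance = 1460 / 2.000 = 1460 × cos 60° ≈ 730 km.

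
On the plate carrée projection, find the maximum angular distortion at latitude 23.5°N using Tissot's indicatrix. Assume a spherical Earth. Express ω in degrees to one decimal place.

For the equirectangular projection with φ₀ = 0 (plate carrée), h = 1 along meridians and k = sec φ along parallels.
At 23.5°: h = 1.000, k = 1.090; principal scales a = 1.090, b = 1.000.
sin(ω/2) = (a − b)/(a + b) = 0.09044/2.090 = 0.04326, so ω = 2 arcsin(0.04326) ≈ 5.0°.

5.0°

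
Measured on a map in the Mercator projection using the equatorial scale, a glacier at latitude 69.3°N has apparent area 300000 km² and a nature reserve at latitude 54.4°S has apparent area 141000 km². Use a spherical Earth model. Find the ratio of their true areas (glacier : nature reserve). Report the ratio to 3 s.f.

0.784

On Mercator the areal scale is sec²φ, so true area = apparent × cos²φ.
True area of glacier: 300000 × cos²(69.3°) = 300000 × 0.1249 = 37480 km².
True area of nature reserve: 141000 × cos²(54.4°) = 141000 × 0.3389 = 47780 km².
Ratio = 37480 / 47780 ≈ 0.784.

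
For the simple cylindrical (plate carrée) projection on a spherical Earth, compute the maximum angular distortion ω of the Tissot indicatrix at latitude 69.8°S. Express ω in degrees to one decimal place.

58.2°

Plate carrée maps x = Rλ, y = Rφ. The meridian scale is h = 1 and the parallel scale is k = 1/cos φ = sec φ.
At 69.8°: h = 1.000, k = 2.896; principal scales a = 2.896, b = 1.000.
sin(ω/2) = (a − b)/(a + b) = 1.896/3.896 = 0.4867, so ω = 2 arcsin(0.4867) ≈ 58.2°.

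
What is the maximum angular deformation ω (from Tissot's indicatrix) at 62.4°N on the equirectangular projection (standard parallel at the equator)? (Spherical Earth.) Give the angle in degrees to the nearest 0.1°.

43.0°

For the equirectangular projection with φ₀ = 0 (plate carrée), h = 1 along meridians and k = sec φ along parallels.
At 62.4°: h = 1.000, k = 2.158; principal scales a = 2.158, b = 1.000.
sin(ω/2) = (a − b)/(a + b) = 1.158/3.158 = 0.3668, so ω = 2 arcsin(0.3668) ≈ 43.0°.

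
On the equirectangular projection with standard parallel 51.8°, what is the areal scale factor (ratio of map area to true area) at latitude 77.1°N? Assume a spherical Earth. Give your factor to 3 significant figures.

In the equirectangular projection with standard parallel φ₀ = 51.8° (x = Rλ cos φ₀, y = Rφ), meridians are true-scale (h = 1) and the parallel scale is k = cos φ₀ / cos φ.
Areal scale = h·k = 1 × cos φ₀ / cos φ; at 77.1°, h = 1.000, k = 2.770, so h·k = 2.770.

2.77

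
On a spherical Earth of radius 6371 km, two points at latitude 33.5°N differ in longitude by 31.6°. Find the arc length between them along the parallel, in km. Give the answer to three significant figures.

Arc length along a parallel = R cos φ · Δλ (with Δλ in radians).
= 6371 × cos 33.5° × (31.6° × π/180) = 6371 × 0.8339 × 0.5515 ≈ 2930 km.

2930 km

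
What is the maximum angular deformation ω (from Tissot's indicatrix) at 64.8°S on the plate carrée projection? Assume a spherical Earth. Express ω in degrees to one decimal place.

Plate carrée maps x = Rλ, y = Rφ. The meridian scale is h = 1 and the parallel scale is k = 1/cos φ = sec φ.
At 64.8°: h = 1.000, k = 2.349; principal scales a = 2.349, b = 1.000.
sin(ω/2) = (a − b)/(a + b) = 1.349/3.349 = 0.4027, so ω = 2 arcsin(0.4027) ≈ 47.5°.

47.5°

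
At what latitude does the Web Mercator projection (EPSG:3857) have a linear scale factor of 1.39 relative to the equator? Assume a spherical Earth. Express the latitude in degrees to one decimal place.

Mercator scale is k = sec φ = 1/cos φ.
1/cos φ = 1.39  ⇒  cos φ = 0.7194  ⇒  φ = arccos(0.7194) ≈ 44.0°.

44.0°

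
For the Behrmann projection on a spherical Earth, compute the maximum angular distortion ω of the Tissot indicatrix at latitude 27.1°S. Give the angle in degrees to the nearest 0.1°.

Behrmann is a cylindrical equal-area projection with standard parallels at ±30°. For cylindrical equal-area with standard parallel φ₀, h = cos φ / cos φ₀ and k = cos φ₀ / cos φ, so h·k = 1.
At 27.1°: h = 1.028, k = 0.9728; principal scales a = 1.028, b = 0.9728.
sin(ω/2) = (a − b)/(a + b) = 0.05510/2.001 = 0.02754, so ω = 2 arcsin(0.02754) ≈ 3.2°.

3.2°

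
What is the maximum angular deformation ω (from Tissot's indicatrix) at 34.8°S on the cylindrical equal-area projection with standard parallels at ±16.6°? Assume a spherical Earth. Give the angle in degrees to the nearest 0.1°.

17.6°

Cylindrical equal-area (φ₀ = 16.6°): h = cos φ / cos 16.6° along meridians, k = cos 16.6° / cos φ along parallels; h·k = 1.
At 34.8°: h = 0.8569, k = 1.167; principal scales a = 1.167, b = 0.8569.
sin(ω/2) = (a − b)/(a + b) = 0.3102/2.024 = 0.1533, so ω = 2 arcsin(0.1533) ≈ 17.6°.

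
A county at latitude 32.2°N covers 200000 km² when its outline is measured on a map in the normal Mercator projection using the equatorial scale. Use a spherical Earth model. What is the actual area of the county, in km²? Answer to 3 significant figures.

143000 km²

For Mercator, h = k = sec φ (a conformal cylindrical projection has a single point scale, 1/cos φ).
Areal scale = k² = sec²φ = 1/cos²(32.2°) = 1/0.8462² = 1.397.
True area = apparent / (areal scale) = 200000 / 1.397 ≈ 143000 km².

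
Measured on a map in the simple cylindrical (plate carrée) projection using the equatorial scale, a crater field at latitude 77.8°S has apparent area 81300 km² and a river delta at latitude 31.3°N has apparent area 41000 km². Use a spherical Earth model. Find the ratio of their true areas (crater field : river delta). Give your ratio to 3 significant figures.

0.490

Plate carrée has h = 1 and k = sec φ, giving areal scale sec φ; true area = (apparent area) · cos φ.
True area of crater field: 81300 × cos(77.8°) = 81300 × 0.2113 = 17180 km².
True area of river delta: 41000 × cos(31.3°) = 41000 × 0.8545 = 35030 km².
Ratio = 17180 / 35030 ≈ 0.490.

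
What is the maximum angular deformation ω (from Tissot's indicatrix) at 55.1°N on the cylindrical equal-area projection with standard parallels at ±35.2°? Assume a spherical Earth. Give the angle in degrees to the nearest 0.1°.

40.0°

Cylindrical equal-area (φ₀ = 35.2°): h = cos φ / cos 35.2° along meridians, k = cos 35.2° / cos φ along parallels; h·k = 1.
At 55.1°: h = 0.7002, k = 1.428; principal scales a = 1.428, b = 0.7002.
sin(ω/2) = (a − b)/(a + b) = 0.7280/2.128 = 0.3421, so ω = 2 arcsin(0.3421) ≈ 40.0°.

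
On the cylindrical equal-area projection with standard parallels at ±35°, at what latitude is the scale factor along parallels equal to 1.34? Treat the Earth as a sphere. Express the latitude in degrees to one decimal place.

52.3°

For cylindrical equal-area with standard parallel φ₀, h = cos φ / cos φ₀ and k = cos φ₀ / cos φ, so h·k = 1.
k = cos φ₀ / cos φ = 1.34  ⇒  cos φ = cos 35° / 1.34 = 0.6113.
φ = arccos(0.6113) ≈ 52.3°.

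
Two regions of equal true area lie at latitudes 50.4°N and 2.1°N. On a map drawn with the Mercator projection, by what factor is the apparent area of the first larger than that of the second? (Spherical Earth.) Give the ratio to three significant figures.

2.46

On Mercator, area is exaggerated by sec²φ = 1/cos²φ.
At 50.4°: sec²(50.4°) = 1/0.6374² = 2.461.
At 2.1°: sec²(2.1°) = 1/0.9993² = 1.001.
Ratio = 2.461/1.001 = cos²(2.1°)/cos²(50.4°) ≈ 2.46.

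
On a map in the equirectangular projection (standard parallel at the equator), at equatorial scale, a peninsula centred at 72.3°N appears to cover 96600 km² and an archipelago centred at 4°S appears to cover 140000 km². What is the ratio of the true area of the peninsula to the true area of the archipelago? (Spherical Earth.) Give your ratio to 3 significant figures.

On the plate carrée, areal scale = h·k = 1 × sec φ, so true area = apparent × cos φ.
True area of peninsula: 96600 × cos(72.3°) = 96600 × 0.3040 = 29370 km².
True area of archipelago: 140000 × cos(4°) = 140000 × 0.9976 = 139700 km².
Ratio = 29370 / 139700 ≈ 0.210.

0.210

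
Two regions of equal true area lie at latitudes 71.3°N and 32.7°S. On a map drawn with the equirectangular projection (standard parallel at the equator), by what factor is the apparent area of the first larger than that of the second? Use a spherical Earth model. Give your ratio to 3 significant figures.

2.62

Plate carrée maps x = Rλ, y = Rφ. The meridian scale is h = 1 and the parallel scale is k = 1/cos φ = sec φ.
Areal scale at 71.3°: h·k = 1.000 × 3.119 = 3.119.
Areal scale at 32.7°: h·k = 1.000 × 1.188 = 1.188.
Ratio = 3.119/1.188 ≈ 2.62.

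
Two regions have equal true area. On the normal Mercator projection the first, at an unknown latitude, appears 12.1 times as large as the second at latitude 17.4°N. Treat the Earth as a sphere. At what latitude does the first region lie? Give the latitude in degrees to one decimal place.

74.1°

On Mercator, (apparent₁)/(apparent₂) = sec²φ₁ / sec²φ₂ when true areas are equal.
cos²φ₂ / cos²φ₁ = 12.1  ⇒  cos φ₁ = cos 17.4° / √12.1 = 0.9542/3.479 = 0.2743.
φ₁ = arccos(0.2743) ≈ 74.1°.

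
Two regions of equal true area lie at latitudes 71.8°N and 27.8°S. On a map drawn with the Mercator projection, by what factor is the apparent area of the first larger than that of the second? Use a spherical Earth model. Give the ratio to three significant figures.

8.02

On Mercator, area is exaggerated by sec²φ = 1/cos²φ.
At 71.8°: sec²(71.8°) = 1/0.3123² = 10.25.
At 27.8°: sec²(27.8°) = 1/0.8846² = 1.278.
Ratio = 10.25/1.278 = cos²(27.8°)/cos²(71.8°) ≈ 8.02.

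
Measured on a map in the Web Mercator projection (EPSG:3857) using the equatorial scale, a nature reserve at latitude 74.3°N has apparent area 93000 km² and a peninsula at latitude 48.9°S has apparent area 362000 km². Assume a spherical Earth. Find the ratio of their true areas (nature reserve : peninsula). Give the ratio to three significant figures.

0.0435

Mercator's areal exaggeration is sec²φ; hence true area = (apparent area) · cos²φ.
True area of nature reserve: 93000 × cos²(74.3°) = 93000 × 0.07322 = 6810 km².
True area of peninsula: 362000 × cos²(48.9°) = 362000 × 0.4321 = 156400 km².
Ratio = 6810 / 156400 ≈ 0.0435.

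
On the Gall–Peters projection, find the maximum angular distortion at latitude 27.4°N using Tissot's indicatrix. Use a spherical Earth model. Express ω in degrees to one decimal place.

Gall–Peters is a cylindrical equal-area projection with standard parallels at ±45°. A cylindrical equal-area projection with standard parallel φ₀ has meridian scale h = cos φ / cos φ₀ and parallel scale k = cos φ₀ / cos φ (so areas are preserved, h·k = 1).
At 27.4°: h = 1.256, k = 0.7965; principal scales a = 1.256, b = 0.7965.
sin(ω/2) = (a − b)/(a + b) = 0.4591/2.052 = 0.2237, so ω = 2 arcsin(0.2237) ≈ 25.9°.

25.9°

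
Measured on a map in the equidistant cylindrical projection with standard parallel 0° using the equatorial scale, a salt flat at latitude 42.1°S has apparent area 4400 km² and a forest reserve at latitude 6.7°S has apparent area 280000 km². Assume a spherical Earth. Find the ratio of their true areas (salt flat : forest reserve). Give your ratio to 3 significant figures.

On the plate carrée, areal scale = h·k = 1 × sec φ, so true area = apparent × cos φ.
True area of salt flat: 4400 × cos(42.1°) = 4400 × 0.7420 = 3265 km².
True area of forest reserve: 280000 × cos(6.7°) = 280000 × 0.9932 = 278100 km².
Ratio = 3265 / 278100 ≈ 0.0117.

0.0117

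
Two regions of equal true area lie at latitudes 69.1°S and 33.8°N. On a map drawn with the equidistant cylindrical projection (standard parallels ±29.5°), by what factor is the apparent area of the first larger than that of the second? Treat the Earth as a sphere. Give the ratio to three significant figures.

The equidistant cylindrical projection with φ₀ = 29.5° has h = 1 (meridians true) and k = cos φ₀ / cos φ along parallels.
Areal scale at 69.1°: h·k = 1.000 × 2.440 = 2.440.
Areal scale at 33.8°: h·k = 1.000 × 1.047 = 1.047.
Ratio = 2.440/1.047 ≈ 2.33.

2.33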